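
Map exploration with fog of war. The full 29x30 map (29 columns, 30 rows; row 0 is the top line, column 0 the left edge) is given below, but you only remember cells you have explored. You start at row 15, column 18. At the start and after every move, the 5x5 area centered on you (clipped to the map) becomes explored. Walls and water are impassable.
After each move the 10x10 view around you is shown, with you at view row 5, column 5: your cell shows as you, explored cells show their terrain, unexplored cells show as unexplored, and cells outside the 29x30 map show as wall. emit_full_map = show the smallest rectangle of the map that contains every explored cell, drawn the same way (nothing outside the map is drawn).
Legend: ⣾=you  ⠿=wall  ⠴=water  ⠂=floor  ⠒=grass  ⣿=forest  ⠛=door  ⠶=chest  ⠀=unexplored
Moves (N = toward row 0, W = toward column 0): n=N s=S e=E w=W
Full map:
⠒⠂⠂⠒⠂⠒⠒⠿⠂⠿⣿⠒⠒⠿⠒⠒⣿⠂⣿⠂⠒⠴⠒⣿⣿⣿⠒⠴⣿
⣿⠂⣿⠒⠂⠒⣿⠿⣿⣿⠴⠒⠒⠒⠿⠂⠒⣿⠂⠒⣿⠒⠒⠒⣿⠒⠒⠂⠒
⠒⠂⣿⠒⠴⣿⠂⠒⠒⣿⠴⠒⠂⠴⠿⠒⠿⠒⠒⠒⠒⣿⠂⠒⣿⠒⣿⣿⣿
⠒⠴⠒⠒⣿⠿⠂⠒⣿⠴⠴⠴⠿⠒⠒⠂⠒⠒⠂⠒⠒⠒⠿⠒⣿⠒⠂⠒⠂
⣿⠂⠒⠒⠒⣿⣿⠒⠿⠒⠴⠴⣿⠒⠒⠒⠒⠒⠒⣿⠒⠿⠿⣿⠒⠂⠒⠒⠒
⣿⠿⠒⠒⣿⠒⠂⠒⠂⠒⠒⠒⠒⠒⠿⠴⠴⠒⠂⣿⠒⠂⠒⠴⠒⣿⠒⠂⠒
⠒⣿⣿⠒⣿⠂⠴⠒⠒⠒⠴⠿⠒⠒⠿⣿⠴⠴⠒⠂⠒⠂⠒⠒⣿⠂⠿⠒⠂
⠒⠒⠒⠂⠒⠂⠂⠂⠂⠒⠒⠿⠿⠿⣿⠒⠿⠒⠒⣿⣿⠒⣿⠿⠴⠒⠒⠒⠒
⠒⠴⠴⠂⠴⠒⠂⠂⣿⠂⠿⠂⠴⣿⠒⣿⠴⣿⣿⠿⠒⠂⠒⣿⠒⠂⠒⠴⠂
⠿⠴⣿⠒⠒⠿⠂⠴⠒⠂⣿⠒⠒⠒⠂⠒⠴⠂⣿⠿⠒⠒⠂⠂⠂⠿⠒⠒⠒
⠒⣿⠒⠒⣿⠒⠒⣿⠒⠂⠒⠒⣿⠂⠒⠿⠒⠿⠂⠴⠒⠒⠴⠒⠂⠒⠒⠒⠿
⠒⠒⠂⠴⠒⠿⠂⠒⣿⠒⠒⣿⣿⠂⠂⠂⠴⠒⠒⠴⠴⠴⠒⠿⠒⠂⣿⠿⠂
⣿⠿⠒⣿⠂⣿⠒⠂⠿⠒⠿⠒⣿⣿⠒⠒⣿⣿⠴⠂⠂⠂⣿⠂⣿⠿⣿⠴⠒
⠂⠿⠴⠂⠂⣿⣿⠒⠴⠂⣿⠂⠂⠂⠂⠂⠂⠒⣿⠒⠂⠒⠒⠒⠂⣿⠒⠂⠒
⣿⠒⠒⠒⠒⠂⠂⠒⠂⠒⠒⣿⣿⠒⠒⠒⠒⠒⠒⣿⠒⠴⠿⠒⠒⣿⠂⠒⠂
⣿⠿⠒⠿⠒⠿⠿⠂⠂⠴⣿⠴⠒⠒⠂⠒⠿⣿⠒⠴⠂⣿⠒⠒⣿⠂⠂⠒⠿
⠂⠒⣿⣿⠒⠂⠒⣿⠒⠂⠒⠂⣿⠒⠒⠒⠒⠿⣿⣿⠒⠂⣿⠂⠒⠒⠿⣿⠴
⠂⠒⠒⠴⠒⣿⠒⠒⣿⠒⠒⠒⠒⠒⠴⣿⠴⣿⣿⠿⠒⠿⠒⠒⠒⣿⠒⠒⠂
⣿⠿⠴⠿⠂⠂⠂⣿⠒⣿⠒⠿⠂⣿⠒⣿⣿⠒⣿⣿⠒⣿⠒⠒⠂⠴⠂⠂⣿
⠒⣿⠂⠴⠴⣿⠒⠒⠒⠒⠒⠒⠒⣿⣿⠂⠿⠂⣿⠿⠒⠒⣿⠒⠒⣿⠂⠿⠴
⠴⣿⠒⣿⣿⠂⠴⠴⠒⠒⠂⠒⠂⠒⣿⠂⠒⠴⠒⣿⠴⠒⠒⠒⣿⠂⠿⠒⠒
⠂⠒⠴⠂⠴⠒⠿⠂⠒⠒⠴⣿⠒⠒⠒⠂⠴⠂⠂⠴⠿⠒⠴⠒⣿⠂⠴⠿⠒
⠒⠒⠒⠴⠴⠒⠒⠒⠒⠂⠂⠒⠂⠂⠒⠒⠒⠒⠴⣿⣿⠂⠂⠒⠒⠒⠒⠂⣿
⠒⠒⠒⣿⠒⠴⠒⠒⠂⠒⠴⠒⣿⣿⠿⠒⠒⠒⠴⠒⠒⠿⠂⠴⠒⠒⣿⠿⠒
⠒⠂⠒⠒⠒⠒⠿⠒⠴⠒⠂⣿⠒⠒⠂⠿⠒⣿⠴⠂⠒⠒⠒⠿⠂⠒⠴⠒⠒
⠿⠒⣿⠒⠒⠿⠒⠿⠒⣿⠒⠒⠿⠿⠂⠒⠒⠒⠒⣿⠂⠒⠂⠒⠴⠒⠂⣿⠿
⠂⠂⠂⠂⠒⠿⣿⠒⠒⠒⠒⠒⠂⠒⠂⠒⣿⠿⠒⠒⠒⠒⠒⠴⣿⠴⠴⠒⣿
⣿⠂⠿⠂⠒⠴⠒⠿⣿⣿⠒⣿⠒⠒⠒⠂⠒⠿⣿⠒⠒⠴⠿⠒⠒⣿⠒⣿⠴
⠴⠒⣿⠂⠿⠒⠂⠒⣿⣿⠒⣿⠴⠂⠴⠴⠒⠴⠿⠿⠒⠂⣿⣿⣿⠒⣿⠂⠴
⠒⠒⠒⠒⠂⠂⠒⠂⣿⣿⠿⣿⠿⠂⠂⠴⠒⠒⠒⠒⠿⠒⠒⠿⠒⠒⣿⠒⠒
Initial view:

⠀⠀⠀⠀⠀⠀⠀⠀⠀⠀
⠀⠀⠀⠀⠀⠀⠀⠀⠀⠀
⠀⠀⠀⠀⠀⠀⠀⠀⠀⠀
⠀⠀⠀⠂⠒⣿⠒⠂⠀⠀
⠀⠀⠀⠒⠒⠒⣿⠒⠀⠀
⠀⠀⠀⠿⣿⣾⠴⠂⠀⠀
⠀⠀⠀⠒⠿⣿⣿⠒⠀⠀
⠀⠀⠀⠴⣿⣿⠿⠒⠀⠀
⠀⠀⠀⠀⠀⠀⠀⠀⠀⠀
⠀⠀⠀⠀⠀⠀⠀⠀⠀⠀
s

⠀⠀⠀⠀⠀⠀⠀⠀⠀⠀
⠀⠀⠀⠀⠀⠀⠀⠀⠀⠀
⠀⠀⠀⠂⠒⣿⠒⠂⠀⠀
⠀⠀⠀⠒⠒⠒⣿⠒⠀⠀
⠀⠀⠀⠿⣿⠒⠴⠂⠀⠀
⠀⠀⠀⠒⠿⣾⣿⠒⠀⠀
⠀⠀⠀⠴⣿⣿⠿⠒⠀⠀
⠀⠀⠀⣿⠒⣿⣿⠒⠀⠀
⠀⠀⠀⠀⠀⠀⠀⠀⠀⠀
⠀⠀⠀⠀⠀⠀⠀⠀⠀⠀

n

⠀⠀⠀⠀⠀⠀⠀⠀⠀⠀
⠀⠀⠀⠀⠀⠀⠀⠀⠀⠀
⠀⠀⠀⠀⠀⠀⠀⠀⠀⠀
⠀⠀⠀⠂⠒⣿⠒⠂⠀⠀
⠀⠀⠀⠒⠒⠒⣿⠒⠀⠀
⠀⠀⠀⠿⣿⣾⠴⠂⠀⠀
⠀⠀⠀⠒⠿⣿⣿⠒⠀⠀
⠀⠀⠀⠴⣿⣿⠿⠒⠀⠀
⠀⠀⠀⣿⠒⣿⣿⠒⠀⠀
⠀⠀⠀⠀⠀⠀⠀⠀⠀⠀

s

⠀⠀⠀⠀⠀⠀⠀⠀⠀⠀
⠀⠀⠀⠀⠀⠀⠀⠀⠀⠀
⠀⠀⠀⠂⠒⣿⠒⠂⠀⠀
⠀⠀⠀⠒⠒⠒⣿⠒⠀⠀
⠀⠀⠀⠿⣿⠒⠴⠂⠀⠀
⠀⠀⠀⠒⠿⣾⣿⠒⠀⠀
⠀⠀⠀⠴⣿⣿⠿⠒⠀⠀
⠀⠀⠀⣿⠒⣿⣿⠒⠀⠀
⠀⠀⠀⠀⠀⠀⠀⠀⠀⠀
⠀⠀⠀⠀⠀⠀⠀⠀⠀⠀

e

⠀⠀⠀⠀⠀⠀⠀⠀⠀⠀
⠀⠀⠀⠀⠀⠀⠀⠀⠀⠀
⠀⠀⠂⠒⣿⠒⠂⠀⠀⠀
⠀⠀⠒⠒⠒⣿⠒⠴⠀⠀
⠀⠀⠿⣿⠒⠴⠂⣿⠀⠀
⠀⠀⠒⠿⣿⣾⠒⠂⠀⠀
⠀⠀⠴⣿⣿⠿⠒⠿⠀⠀
⠀⠀⣿⠒⣿⣿⠒⣿⠀⠀
⠀⠀⠀⠀⠀⠀⠀⠀⠀⠀
⠀⠀⠀⠀⠀⠀⠀⠀⠀⠀

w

⠀⠀⠀⠀⠀⠀⠀⠀⠀⠀
⠀⠀⠀⠀⠀⠀⠀⠀⠀⠀
⠀⠀⠀⠂⠒⣿⠒⠂⠀⠀
⠀⠀⠀⠒⠒⠒⣿⠒⠴⠀
⠀⠀⠀⠿⣿⠒⠴⠂⣿⠀
⠀⠀⠀⠒⠿⣾⣿⠒⠂⠀
⠀⠀⠀⠴⣿⣿⠿⠒⠿⠀
⠀⠀⠀⣿⠒⣿⣿⠒⣿⠀
⠀⠀⠀⠀⠀⠀⠀⠀⠀⠀
⠀⠀⠀⠀⠀⠀⠀⠀⠀⠀

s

⠀⠀⠀⠀⠀⠀⠀⠀⠀⠀
⠀⠀⠀⠂⠒⣿⠒⠂⠀⠀
⠀⠀⠀⠒⠒⠒⣿⠒⠴⠀
⠀⠀⠀⠿⣿⠒⠴⠂⣿⠀
⠀⠀⠀⠒⠿⣿⣿⠒⠂⠀
⠀⠀⠀⠴⣿⣾⠿⠒⠿⠀
⠀⠀⠀⣿⠒⣿⣿⠒⣿⠀
⠀⠀⠀⠿⠂⣿⠿⠒⠀⠀
⠀⠀⠀⠀⠀⠀⠀⠀⠀⠀
⠀⠀⠀⠀⠀⠀⠀⠀⠀⠀

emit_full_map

⠂⠒⣿⠒⠂⠀
⠒⠒⠒⣿⠒⠴
⠿⣿⠒⠴⠂⣿
⠒⠿⣿⣿⠒⠂
⠴⣿⣾⠿⠒⠿
⣿⠒⣿⣿⠒⣿
⠿⠂⣿⠿⠒⠀

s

⠀⠀⠀⠂⠒⣿⠒⠂⠀⠀
⠀⠀⠀⠒⠒⠒⣿⠒⠴⠀
⠀⠀⠀⠿⣿⠒⠴⠂⣿⠀
⠀⠀⠀⠒⠿⣿⣿⠒⠂⠀
⠀⠀⠀⠴⣿⣿⠿⠒⠿⠀
⠀⠀⠀⣿⠒⣾⣿⠒⣿⠀
⠀⠀⠀⠿⠂⣿⠿⠒⠀⠀
⠀⠀⠀⠒⠴⠒⣿⠴⠀⠀
⠀⠀⠀⠀⠀⠀⠀⠀⠀⠀
⠀⠀⠀⠀⠀⠀⠀⠀⠀⠀

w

⠀⠀⠀⠀⠂⠒⣿⠒⠂⠀
⠀⠀⠀⠀⠒⠒⠒⣿⠒⠴
⠀⠀⠀⠀⠿⣿⠒⠴⠂⣿
⠀⠀⠀⠒⠒⠿⣿⣿⠒⠂
⠀⠀⠀⣿⠴⣿⣿⠿⠒⠿
⠀⠀⠀⣿⣿⣾⣿⣿⠒⣿
⠀⠀⠀⠂⠿⠂⣿⠿⠒⠀
⠀⠀⠀⠂⠒⠴⠒⣿⠴⠀
⠀⠀⠀⠀⠀⠀⠀⠀⠀⠀
⠀⠀⠀⠀⠀⠀⠀⠀⠀⠀

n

⠀⠀⠀⠀⠀⠀⠀⠀⠀⠀
⠀⠀⠀⠀⠂⠒⣿⠒⠂⠀
⠀⠀⠀⠀⠒⠒⠒⣿⠒⠴
⠀⠀⠀⠒⠿⣿⠒⠴⠂⣿
⠀⠀⠀⠒⠒⠿⣿⣿⠒⠂
⠀⠀⠀⣿⠴⣾⣿⠿⠒⠿
⠀⠀⠀⣿⣿⠒⣿⣿⠒⣿
⠀⠀⠀⠂⠿⠂⣿⠿⠒⠀
⠀⠀⠀⠂⠒⠴⠒⣿⠴⠀
⠀⠀⠀⠀⠀⠀⠀⠀⠀⠀

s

⠀⠀⠀⠀⠂⠒⣿⠒⠂⠀
⠀⠀⠀⠀⠒⠒⠒⣿⠒⠴
⠀⠀⠀⠒⠿⣿⠒⠴⠂⣿
⠀⠀⠀⠒⠒⠿⣿⣿⠒⠂
⠀⠀⠀⣿⠴⣿⣿⠿⠒⠿
⠀⠀⠀⣿⣿⣾⣿⣿⠒⣿
⠀⠀⠀⠂⠿⠂⣿⠿⠒⠀
⠀⠀⠀⠂⠒⠴⠒⣿⠴⠀
⠀⠀⠀⠀⠀⠀⠀⠀⠀⠀
⠀⠀⠀⠀⠀⠀⠀⠀⠀⠀

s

⠀⠀⠀⠀⠒⠒⠒⣿⠒⠴
⠀⠀⠀⠒⠿⣿⠒⠴⠂⣿
⠀⠀⠀⠒⠒⠿⣿⣿⠒⠂
⠀⠀⠀⣿⠴⣿⣿⠿⠒⠿
⠀⠀⠀⣿⣿⠒⣿⣿⠒⣿
⠀⠀⠀⠂⠿⣾⣿⠿⠒⠀
⠀⠀⠀⠂⠒⠴⠒⣿⠴⠀
⠀⠀⠀⠂⠴⠂⠂⠴⠀⠀
⠀⠀⠀⠀⠀⠀⠀⠀⠀⠀
⠀⠀⠀⠀⠀⠀⠀⠀⠀⠀

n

⠀⠀⠀⠀⠂⠒⣿⠒⠂⠀
⠀⠀⠀⠀⠒⠒⠒⣿⠒⠴
⠀⠀⠀⠒⠿⣿⠒⠴⠂⣿
⠀⠀⠀⠒⠒⠿⣿⣿⠒⠂
⠀⠀⠀⣿⠴⣿⣿⠿⠒⠿
⠀⠀⠀⣿⣿⣾⣿⣿⠒⣿
⠀⠀⠀⠂⠿⠂⣿⠿⠒⠀
⠀⠀⠀⠂⠒⠴⠒⣿⠴⠀
⠀⠀⠀⠂⠴⠂⠂⠴⠀⠀
⠀⠀⠀⠀⠀⠀⠀⠀⠀⠀

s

⠀⠀⠀⠀⠒⠒⠒⣿⠒⠴
⠀⠀⠀⠒⠿⣿⠒⠴⠂⣿
⠀⠀⠀⠒⠒⠿⣿⣿⠒⠂
⠀⠀⠀⣿⠴⣿⣿⠿⠒⠿
⠀⠀⠀⣿⣿⠒⣿⣿⠒⣿
⠀⠀⠀⠂⠿⣾⣿⠿⠒⠀
⠀⠀⠀⠂⠒⠴⠒⣿⠴⠀
⠀⠀⠀⠂⠴⠂⠂⠴⠀⠀
⠀⠀⠀⠀⠀⠀⠀⠀⠀⠀
⠀⠀⠀⠀⠀⠀⠀⠀⠀⠀

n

⠀⠀⠀⠀⠂⠒⣿⠒⠂⠀
⠀⠀⠀⠀⠒⠒⠒⣿⠒⠴
⠀⠀⠀⠒⠿⣿⠒⠴⠂⣿
⠀⠀⠀⠒⠒⠿⣿⣿⠒⠂
⠀⠀⠀⣿⠴⣿⣿⠿⠒⠿
⠀⠀⠀⣿⣿⣾⣿⣿⠒⣿
⠀⠀⠀⠂⠿⠂⣿⠿⠒⠀
⠀⠀⠀⠂⠒⠴⠒⣿⠴⠀
⠀⠀⠀⠂⠴⠂⠂⠴⠀⠀
⠀⠀⠀⠀⠀⠀⠀⠀⠀⠀

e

⠀⠀⠀⠂⠒⣿⠒⠂⠀⠀
⠀⠀⠀⠒⠒⠒⣿⠒⠴⠀
⠀⠀⠒⠿⣿⠒⠴⠂⣿⠀
⠀⠀⠒⠒⠿⣿⣿⠒⠂⠀
⠀⠀⣿⠴⣿⣿⠿⠒⠿⠀
⠀⠀⣿⣿⠒⣾⣿⠒⣿⠀
⠀⠀⠂⠿⠂⣿⠿⠒⠀⠀
⠀⠀⠂⠒⠴⠒⣿⠴⠀⠀
⠀⠀⠂⠴⠂⠂⠴⠀⠀⠀
⠀⠀⠀⠀⠀⠀⠀⠀⠀⠀


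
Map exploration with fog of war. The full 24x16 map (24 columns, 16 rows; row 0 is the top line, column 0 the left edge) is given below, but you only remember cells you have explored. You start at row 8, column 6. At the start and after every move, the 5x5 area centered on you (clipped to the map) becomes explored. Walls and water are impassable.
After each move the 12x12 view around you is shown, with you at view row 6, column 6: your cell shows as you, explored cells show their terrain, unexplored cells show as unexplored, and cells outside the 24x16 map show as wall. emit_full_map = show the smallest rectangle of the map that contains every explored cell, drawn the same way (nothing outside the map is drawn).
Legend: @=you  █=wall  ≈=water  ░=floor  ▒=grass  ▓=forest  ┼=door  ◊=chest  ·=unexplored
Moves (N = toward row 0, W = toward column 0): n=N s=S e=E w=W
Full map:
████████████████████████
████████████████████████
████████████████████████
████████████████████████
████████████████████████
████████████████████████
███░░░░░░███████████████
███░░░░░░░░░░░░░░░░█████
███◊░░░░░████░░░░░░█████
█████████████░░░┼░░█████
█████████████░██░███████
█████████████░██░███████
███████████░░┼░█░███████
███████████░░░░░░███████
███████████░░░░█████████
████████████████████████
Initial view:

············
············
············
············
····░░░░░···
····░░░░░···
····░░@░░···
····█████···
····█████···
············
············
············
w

█···········
█···········
█···········
█···········
█···░░░░░░··
█···░░░░░░··
█···◊░@░░░··
█···██████··
█···██████··
█···········
█···········
█···········

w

██··········
██··········
██··········
██··········
██··█░░░░░░·
██··█░░░░░░·
██··█◊@░░░░·
██··███████·
██··███████·
██··········
██··········
██··········

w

███·········
███·········
███·········
███·········
███·██░░░░░░
███·██░░░░░░
███·██@░░░░░
███·████████
███·████████
███·········
███·········
███·········

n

███·········
███·········
███·········
███·········
███·█████···
███·██░░░░░░
███·██@░░░░░
███·██◊░░░░░
███·████████
███·████████
███·········
███·········

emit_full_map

█████···
██░░░░░░
██@░░░░░
██◊░░░░░
████████
████████

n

███·········
███·········
███·········
███·········
███·█████···
███·█████···
███·██@░░░░░
███·██░░░░░░
███·██◊░░░░░
███·████████
███·████████
███·········

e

██··········
██··········
██··········
██··········
██·██████···
██·██████···
██·██░@░░░░·
██·██░░░░░░·
██·██◊░░░░░·
██·████████·
██·████████·
██··········

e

█···········
█···········
█···········
█···········
█·███████···
█·███████···
█·██░░@░░░··
█·██░░░░░░··
█·██◊░░░░░··
█·████████··
█·████████··
█···········

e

············
············
············
············
·████████···
·████████···
·██░░░@░░···
·██░░░░░░···
·██◊░░░░░···
·████████···
·████████···
············

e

············
············
············
············
█████████···
█████████···
██░░░░@░█···
██░░░░░░░···
██◊░░░░░█···
████████····
████████····
············

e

············
············
············
············
█████████···
█████████···
█░░░░░@██···
█░░░░░░░░···
█◊░░░░░██···
███████·····
███████·····
············

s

············
············
············
█████████···
█████████···
█░░░░░░██···
█░░░░░@░░···
█◊░░░░░██···
█████████···
███████·····
············
············

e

············
············
············
████████····
█████████···
░░░░░░███···
░░░░░░@░░···
◊░░░░░███···
█████████···
██████······
············
············

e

············
············
············
███████·····
█████████···
░░░░░████···
░░░░░░@░░···
░░░░░████···
█████████···
█████·······
············
············

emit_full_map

██████████··
████████████
██░░░░░░████
██░░░░░░░@░░
██◊░░░░░████
████████████
████████····

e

············
············
············
██████······
█████████···
░░░░█████···
░░░░░░@░░···
░░░░████░···
████████░···
████········
············
············

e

············
············
············
█████·······
█████████···
░░░██████···
░░░░░░@░░···
░░░████░░···
███████░░···
███·········
············
············

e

············
············
············
████········
█████████···
░░███████···
░░░░░░@░░···
░░████░░░···
██████░░░···
██··········
············
············

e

············
············
············
███·········
█████████···
░████████···
░░░░░░@░░···
░████░░░░···
█████░░░┼···
█···········
············
············

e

············
············
············
██··········
█████████···
█████████···
░░░░░░@░░···
████░░░░░···
████░░░┼░···
············
············
············

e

············
············
············
█···········
█████████···
█████████···
░░░░░░@░░···
███░░░░░░···
███░░░┼░░···
············
············
············

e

············
············
············
············
█████████···
█████████···
░░░░░░@░█···
██░░░░░░█···
██░░░┼░░█···
············
············
············

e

············
············
············
············
█████████···
█████████···
░░░░░░@██···
█░░░░░░██···
█░░░┼░░██···
············
············
············

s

············
············
············
█████████···
█████████···
░░░░░░░██···
█░░░░░@██···
█░░░┼░░██···
····░████···
············
············
············

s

············
············
█████████···
█████████···
░░░░░░░██···
█░░░░░░██···
█░░░┼░@██···
····░████···
····░████···
············
············
············

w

············
············
██████████··
██████████··
░░░░░░░░██··
██░░░░░░██··
██░░░┼@░██··
····█░████··
····█░████··
············
············
············

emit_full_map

██████████··········
████████████████████
██░░░░░░████████████
██░░░░░░░░░░░░░░░░██
██◊░░░░░████░░░░░░██
████████████░░░┼@░██
████████······█░████
··············█░████

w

············
█···········
███████████·
███████████·
░░░░░░░░░██·
███░░░░░░██·
███░░░@░░██·
····██░████·
····██░████·
············
············
············

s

█···········
███████████·
███████████·
░░░░░░░░░██·
███░░░░░░██·
███░░░┼░░██·
····██@████·
····██░████·
····░█░██···
············
············
············

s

███████████·
███████████·
░░░░░░░░░██·
███░░░░░░██·
███░░░┼░░██·
····██░████·
····██@████·
····░█░██···
····░░░██···
············
············
████████████

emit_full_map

██████████··········
████████████████████
██░░░░░░████████████
██░░░░░░░░░░░░░░░░██
██◊░░░░░████░░░░░░██
████████████░░░┼░░██
████████·····██░████
·············██@████
·············░█░██··
·············░░░██··


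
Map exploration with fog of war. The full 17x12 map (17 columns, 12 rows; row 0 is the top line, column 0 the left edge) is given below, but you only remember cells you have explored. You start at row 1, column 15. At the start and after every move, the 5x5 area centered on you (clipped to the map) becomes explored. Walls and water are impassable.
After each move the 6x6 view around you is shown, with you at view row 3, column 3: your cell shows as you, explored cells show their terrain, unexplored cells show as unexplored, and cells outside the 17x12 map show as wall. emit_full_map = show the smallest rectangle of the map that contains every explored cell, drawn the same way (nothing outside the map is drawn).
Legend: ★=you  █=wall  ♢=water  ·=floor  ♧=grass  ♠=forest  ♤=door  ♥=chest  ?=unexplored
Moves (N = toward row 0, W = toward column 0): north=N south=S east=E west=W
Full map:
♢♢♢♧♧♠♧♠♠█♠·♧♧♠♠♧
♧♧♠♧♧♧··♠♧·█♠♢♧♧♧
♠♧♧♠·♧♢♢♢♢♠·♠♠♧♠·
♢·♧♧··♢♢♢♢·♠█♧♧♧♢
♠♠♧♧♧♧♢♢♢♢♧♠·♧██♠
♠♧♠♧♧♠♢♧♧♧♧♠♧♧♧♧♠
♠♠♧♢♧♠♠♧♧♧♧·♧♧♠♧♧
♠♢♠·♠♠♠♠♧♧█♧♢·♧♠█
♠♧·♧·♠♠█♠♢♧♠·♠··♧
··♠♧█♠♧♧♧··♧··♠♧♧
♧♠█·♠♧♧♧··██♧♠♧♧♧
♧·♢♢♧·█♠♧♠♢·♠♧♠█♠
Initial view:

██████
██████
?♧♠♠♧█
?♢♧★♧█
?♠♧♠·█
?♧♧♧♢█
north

██████
██████
██████
?♧♠★♧█
?♢♧♧♧█
?♠♧♠·█

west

██████
██████
██████
?♧♧★♠♧
?♠♢♧♧♧
?♠♠♧♠·

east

██████
██████
██████
♧♧♠★♧█
♠♢♧♧♧█
♠♠♧♠·█

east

██████
██████
██████
♧♠♠★██
♢♧♧♧██
♠♧♠·██

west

██████
██████
██████
♧♧♠★♧█
♠♢♧♧♧█
♠♠♧♠·█

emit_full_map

♧♧♠★♧
♠♢♧♧♧
♠♠♧♠·
?♧♧♧♢

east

██████
██████
██████
♧♠♠★██
♢♧♧♧██
♠♧♠·██

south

██████
██████
♧♠♠♧██
♢♧♧★██
♠♧♠·██
♧♧♧♢██


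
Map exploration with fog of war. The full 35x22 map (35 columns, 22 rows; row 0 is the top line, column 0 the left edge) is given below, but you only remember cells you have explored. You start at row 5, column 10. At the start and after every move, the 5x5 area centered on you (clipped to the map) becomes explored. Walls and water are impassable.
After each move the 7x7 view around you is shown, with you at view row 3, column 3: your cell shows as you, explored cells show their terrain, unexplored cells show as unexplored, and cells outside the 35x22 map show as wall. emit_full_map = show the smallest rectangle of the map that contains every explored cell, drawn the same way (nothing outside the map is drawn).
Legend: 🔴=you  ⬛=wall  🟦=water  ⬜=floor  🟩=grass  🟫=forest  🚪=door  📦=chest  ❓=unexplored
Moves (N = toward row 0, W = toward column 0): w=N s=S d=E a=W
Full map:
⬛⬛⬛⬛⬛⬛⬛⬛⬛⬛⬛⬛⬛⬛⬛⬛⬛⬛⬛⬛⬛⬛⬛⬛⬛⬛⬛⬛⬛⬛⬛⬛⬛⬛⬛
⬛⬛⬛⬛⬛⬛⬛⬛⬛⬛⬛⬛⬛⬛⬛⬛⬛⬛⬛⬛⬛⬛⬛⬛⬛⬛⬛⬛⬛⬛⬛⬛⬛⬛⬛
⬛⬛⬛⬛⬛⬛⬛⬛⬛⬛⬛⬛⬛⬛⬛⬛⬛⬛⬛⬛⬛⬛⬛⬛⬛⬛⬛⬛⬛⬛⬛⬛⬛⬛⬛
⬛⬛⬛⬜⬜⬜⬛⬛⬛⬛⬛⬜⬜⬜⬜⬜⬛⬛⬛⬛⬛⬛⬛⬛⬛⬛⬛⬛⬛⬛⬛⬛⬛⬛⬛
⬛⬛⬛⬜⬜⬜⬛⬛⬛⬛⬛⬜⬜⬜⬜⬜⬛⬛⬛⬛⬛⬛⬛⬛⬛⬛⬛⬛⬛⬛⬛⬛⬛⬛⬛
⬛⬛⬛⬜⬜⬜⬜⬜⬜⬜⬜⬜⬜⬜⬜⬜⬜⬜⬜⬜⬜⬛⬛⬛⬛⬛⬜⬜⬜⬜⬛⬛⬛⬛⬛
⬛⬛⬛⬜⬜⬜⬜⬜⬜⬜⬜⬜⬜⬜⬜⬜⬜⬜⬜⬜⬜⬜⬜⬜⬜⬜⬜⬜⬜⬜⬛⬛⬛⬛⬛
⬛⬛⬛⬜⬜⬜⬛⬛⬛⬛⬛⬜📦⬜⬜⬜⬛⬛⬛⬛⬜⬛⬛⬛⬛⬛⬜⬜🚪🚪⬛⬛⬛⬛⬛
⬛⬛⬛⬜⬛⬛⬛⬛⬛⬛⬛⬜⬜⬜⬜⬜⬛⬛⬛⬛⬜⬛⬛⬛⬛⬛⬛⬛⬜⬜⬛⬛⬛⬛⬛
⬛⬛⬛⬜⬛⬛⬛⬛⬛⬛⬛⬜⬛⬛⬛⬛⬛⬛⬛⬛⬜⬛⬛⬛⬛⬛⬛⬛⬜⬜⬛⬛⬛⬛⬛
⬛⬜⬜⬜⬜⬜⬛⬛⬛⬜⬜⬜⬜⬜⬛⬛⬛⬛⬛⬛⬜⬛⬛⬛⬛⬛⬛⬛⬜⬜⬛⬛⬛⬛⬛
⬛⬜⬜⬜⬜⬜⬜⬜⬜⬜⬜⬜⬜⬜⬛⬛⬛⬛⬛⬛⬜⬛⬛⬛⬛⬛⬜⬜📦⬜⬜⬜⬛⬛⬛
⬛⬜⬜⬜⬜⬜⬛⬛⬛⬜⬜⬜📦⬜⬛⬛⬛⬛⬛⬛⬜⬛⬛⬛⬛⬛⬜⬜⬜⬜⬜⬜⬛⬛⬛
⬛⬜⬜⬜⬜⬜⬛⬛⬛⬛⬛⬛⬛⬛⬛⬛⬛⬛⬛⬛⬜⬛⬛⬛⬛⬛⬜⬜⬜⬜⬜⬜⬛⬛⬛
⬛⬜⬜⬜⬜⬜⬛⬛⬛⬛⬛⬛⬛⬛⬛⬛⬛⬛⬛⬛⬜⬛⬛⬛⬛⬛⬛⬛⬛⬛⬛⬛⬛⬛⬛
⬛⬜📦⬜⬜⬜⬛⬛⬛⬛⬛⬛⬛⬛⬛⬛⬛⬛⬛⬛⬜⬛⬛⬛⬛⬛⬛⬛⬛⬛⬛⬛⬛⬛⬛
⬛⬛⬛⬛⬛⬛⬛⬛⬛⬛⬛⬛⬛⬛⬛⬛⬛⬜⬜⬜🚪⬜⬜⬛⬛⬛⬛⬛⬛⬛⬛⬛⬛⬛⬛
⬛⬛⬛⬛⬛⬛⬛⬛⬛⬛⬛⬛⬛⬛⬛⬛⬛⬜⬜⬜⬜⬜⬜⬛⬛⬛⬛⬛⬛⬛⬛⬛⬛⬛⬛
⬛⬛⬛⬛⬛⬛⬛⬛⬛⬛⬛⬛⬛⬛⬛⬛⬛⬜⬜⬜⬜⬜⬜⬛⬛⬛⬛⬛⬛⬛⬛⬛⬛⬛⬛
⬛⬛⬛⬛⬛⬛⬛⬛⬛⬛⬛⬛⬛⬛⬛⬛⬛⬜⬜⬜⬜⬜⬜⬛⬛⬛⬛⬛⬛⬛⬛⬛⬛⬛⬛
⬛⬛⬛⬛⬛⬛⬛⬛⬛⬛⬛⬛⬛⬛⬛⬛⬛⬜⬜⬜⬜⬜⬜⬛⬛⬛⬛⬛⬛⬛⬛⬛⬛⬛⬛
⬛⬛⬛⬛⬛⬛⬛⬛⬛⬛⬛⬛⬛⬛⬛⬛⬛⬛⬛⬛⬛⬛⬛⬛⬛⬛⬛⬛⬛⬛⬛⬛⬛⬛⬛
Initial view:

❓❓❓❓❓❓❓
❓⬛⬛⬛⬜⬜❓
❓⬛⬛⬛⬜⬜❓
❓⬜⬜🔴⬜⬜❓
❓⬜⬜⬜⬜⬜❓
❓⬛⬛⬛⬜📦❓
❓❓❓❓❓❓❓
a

❓❓❓❓❓❓❓
❓⬛⬛⬛⬛⬜⬜
❓⬛⬛⬛⬛⬜⬜
❓⬜⬜🔴⬜⬜⬜
❓⬜⬜⬜⬜⬜⬜
❓⬛⬛⬛⬛⬜📦
❓❓❓❓❓❓❓

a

❓❓❓❓❓❓❓
❓⬛⬛⬛⬛⬛⬜
❓⬛⬛⬛⬛⬛⬜
❓⬜⬜🔴⬜⬜⬜
❓⬜⬜⬜⬜⬜⬜
❓⬛⬛⬛⬛⬛⬜
❓❓❓❓❓❓❓

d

❓❓❓❓❓❓❓
⬛⬛⬛⬛⬛⬜⬜
⬛⬛⬛⬛⬛⬜⬜
⬜⬜⬜🔴⬜⬜⬜
⬜⬜⬜⬜⬜⬜⬜
⬛⬛⬛⬛⬛⬜📦
❓❓❓❓❓❓❓

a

❓❓❓❓❓❓❓
❓⬛⬛⬛⬛⬛⬜
❓⬛⬛⬛⬛⬛⬜
❓⬜⬜🔴⬜⬜⬜
❓⬜⬜⬜⬜⬜⬜
❓⬛⬛⬛⬛⬛⬜
❓❓❓❓❓❓❓

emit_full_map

⬛⬛⬛⬛⬛⬜⬜
⬛⬛⬛⬛⬛⬜⬜
⬜⬜🔴⬜⬜⬜⬜
⬜⬜⬜⬜⬜⬜⬜
⬛⬛⬛⬛⬛⬜📦

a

❓❓❓❓❓❓❓
❓⬜⬛⬛⬛⬛⬛
❓⬜⬛⬛⬛⬛⬛
❓⬜⬜🔴⬜⬜⬜
❓⬜⬜⬜⬜⬜⬜
❓⬜⬛⬛⬛⬛⬛
❓❓❓❓❓❓❓

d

❓❓❓❓❓❓❓
⬜⬛⬛⬛⬛⬛⬜
⬜⬛⬛⬛⬛⬛⬜
⬜⬜⬜🔴⬜⬜⬜
⬜⬜⬜⬜⬜⬜⬜
⬜⬛⬛⬛⬛⬛⬜
❓❓❓❓❓❓❓

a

❓❓❓❓❓❓❓
❓⬜⬛⬛⬛⬛⬛
❓⬜⬛⬛⬛⬛⬛
❓⬜⬜🔴⬜⬜⬜
❓⬜⬜⬜⬜⬜⬜
❓⬜⬛⬛⬛⬛⬛
❓❓❓❓❓❓❓

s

❓⬜⬛⬛⬛⬛⬛
❓⬜⬛⬛⬛⬛⬛
❓⬜⬜⬜⬜⬜⬜
❓⬜⬜🔴⬜⬜⬜
❓⬜⬛⬛⬛⬛⬛
❓⬛⬛⬛⬛⬛❓
❓❓❓❓❓❓❓

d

⬜⬛⬛⬛⬛⬛⬜
⬜⬛⬛⬛⬛⬛⬜
⬜⬜⬜⬜⬜⬜⬜
⬜⬜⬜🔴⬜⬜⬜
⬜⬛⬛⬛⬛⬛⬜
⬛⬛⬛⬛⬛⬛❓
❓❓❓❓❓❓❓

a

❓⬜⬛⬛⬛⬛⬛
❓⬜⬛⬛⬛⬛⬛
❓⬜⬜⬜⬜⬜⬜
❓⬜⬜🔴⬜⬜⬜
❓⬜⬛⬛⬛⬛⬛
❓⬛⬛⬛⬛⬛⬛
❓❓❓❓❓❓❓

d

⬜⬛⬛⬛⬛⬛⬜
⬜⬛⬛⬛⬛⬛⬜
⬜⬜⬜⬜⬜⬜⬜
⬜⬜⬜🔴⬜⬜⬜
⬜⬛⬛⬛⬛⬛⬜
⬛⬛⬛⬛⬛⬛❓
❓❓❓❓❓❓❓

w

❓❓❓❓❓❓❓
⬜⬛⬛⬛⬛⬛⬜
⬜⬛⬛⬛⬛⬛⬜
⬜⬜⬜🔴⬜⬜⬜
⬜⬜⬜⬜⬜⬜⬜
⬜⬛⬛⬛⬛⬛⬜
⬛⬛⬛⬛⬛⬛❓


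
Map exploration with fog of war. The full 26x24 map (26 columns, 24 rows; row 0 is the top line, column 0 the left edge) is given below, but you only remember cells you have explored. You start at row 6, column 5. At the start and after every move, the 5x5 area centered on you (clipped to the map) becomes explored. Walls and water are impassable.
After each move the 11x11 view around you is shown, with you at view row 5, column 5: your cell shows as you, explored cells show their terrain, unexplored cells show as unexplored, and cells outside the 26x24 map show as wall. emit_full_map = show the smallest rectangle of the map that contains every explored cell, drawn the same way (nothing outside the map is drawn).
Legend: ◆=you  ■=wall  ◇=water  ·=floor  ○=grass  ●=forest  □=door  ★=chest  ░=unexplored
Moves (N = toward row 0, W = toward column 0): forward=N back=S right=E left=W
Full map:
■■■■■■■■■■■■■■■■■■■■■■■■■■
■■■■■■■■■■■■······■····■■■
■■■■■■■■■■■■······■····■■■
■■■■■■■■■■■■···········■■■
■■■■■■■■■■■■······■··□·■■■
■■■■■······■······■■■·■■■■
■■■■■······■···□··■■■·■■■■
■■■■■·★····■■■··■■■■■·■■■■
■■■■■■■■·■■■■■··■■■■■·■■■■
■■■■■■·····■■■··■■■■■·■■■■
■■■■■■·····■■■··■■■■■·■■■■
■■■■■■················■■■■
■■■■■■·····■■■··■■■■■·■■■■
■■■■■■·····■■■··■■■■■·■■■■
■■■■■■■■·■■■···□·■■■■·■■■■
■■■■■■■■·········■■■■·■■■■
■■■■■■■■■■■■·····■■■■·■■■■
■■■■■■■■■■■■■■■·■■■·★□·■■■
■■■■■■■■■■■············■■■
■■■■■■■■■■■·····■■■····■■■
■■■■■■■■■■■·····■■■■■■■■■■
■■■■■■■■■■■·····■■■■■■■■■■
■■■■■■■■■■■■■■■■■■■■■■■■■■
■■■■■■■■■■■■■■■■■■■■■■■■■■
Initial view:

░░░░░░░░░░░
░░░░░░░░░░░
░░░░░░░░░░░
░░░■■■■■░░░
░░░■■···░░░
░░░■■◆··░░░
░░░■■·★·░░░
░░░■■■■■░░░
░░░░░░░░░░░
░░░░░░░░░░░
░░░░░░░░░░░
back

░░░░░░░░░░░
░░░░░░░░░░░
░░░■■■■■░░░
░░░■■···░░░
░░░■■···░░░
░░░■■◆★·░░░
░░░■■■■■░░░
░░░■■■··░░░
░░░░░░░░░░░
░░░░░░░░░░░
░░░░░░░░░░░

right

░░░░░░░░░░░
░░░░░░░░░░░
░░■■■■■░░░░
░░■■····░░░
░░■■····░░░
░░■■·◆··░░░
░░■■■■■·░░░
░░■■■···░░░
░░░░░░░░░░░
░░░░░░░░░░░
░░░░░░░░░░░

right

░░░░░░░░░░░
░░░░░░░░░░░
░■■■■■░░░░░
░■■·····░░░
░■■·····░░░
░■■·★◆··░░░
░■■■■■·■░░░
░■■■····░░░
░░░░░░░░░░░
░░░░░░░░░░░
░░░░░░░░░░░

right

░░░░░░░░░░░
░░░░░░░░░░░
■■■■■░░░░░░
■■······░░░
■■······░░░
■■·★·◆··░░░
■■■■■·■■░░░
■■■·····░░░
░░░░░░░░░░░
░░░░░░░░░░░
░░░░░░░░░░░

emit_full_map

■■■■■░░░
■■······
■■······
■■·★·◆··
■■■■■·■■
■■■·····

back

░░░░░░░░░░░
■■■■■░░░░░░
■■······░░░
■■······░░░
■■·★····░░░
■■■■■◆■■░░░
■■■·····░░░
░░░·····░░░
░░░░░░░░░░░
░░░░░░░░░░░
░░░░░░░░░░░

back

■■■■■░░░░░░
■■······░░░
■■······░░░
■■·★····░░░
■■■■■·■■░░░
■■■··◆··░░░
░░░·····░░░
░░░·····░░░
░░░░░░░░░░░
░░░░░░░░░░░
░░░░░░░░░░░

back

■■······░░░
■■······░░░
■■·★····░░░
■■■■■·■■░░░
■■■·····░░░
░░░··◆··░░░
░░░·····░░░
░░░·····░░░
░░░░░░░░░░░
░░░░░░░░░░░
░░░░░░░░░░░

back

■■······░░░
■■·★····░░░
■■■■■·■■░░░
■■■·····░░░
░░░·····░░░
░░░··◆··░░░
░░░·····░░░
░░░·····░░░
░░░░░░░░░░░
░░░░░░░░░░░
░░░░░░░░░░░

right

■······░░░░
■·★····░░░░
■■■■·■■░░░░
■■·····■░░░
░░·····■░░░
░░···◆··░░░
░░·····■░░░
░░·····■░░░
░░░░░░░░░░░
░░░░░░░░░░░
░░░░░░░░░░░

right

······░░░░░
·★····░░░░░
■■■·■■░░░░░
■·····■■░░░
░·····■■░░░
░····◆··░░░
░·····■■░░░
░·····■■░░░
░░░░░░░░░░░
░░░░░░░░░░░
░░░░░░░░░░░

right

·····░░░░░░
★····░░░░░░
■■·■■░░░░░░
·····■■■░░░
·····■■■░░░
·····◆··░░░
·····■■■░░░
·····■■■░░░
░░░░░░░░░░░
░░░░░░░░░░░
░░░░░░░░░░░

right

····░░░░░░░
····░░░░░░░
■·■■░░░░░░░
····■■■·░░░
····■■■·░░░
·····◆··░░░
····■■■·░░░
····■■■·░░░
░░░░░░░░░░░
░░░░░░░░░░░
░░░░░░░░░░░

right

···░░░░░░░░
···░░░░░░░░
·■■░░░░░░░░
···■■■··░░░
···■■■··░░░
·····◆··░░░
···■■■··░░░
···■■■··░░░
░░░░░░░░░░░
░░░░░░░░░░░
░░░░░░░░░░░

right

··░░░░░░░░░
··░░░░░░░░░
■■░░░░░░░░░
··■■■··■░░░
··■■■··■░░░
·····◆··░░░
··■■■··■░░░
··■■■··■░░░
░░░░░░░░░░░
░░░░░░░░░░░
░░░░░░░░░░░

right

·░░░░░░░░░░
·░░░░░░░░░░
■░░░░░░░░░░
·■■■··■■░░░
·■■■··■■░░░
·····◆··░░░
·■■■··■■░░░
·■■■··■■░░░
░░░░░░░░░░░
░░░░░░░░░░░
░░░░░░░░░░░

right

░░░░░░░░░░░
░░░░░░░░░░░
░░░░░░░░░░░
■■■··■■■░░░
■■■··■■■░░░
·····◆··░░░
■■■··■■■░░░
■■■··■■■░░░
░░░░░░░░░░░
░░░░░░░░░░░
░░░░░░░░░░░

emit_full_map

■■■■■░░░░░░░░░░░
■■······░░░░░░░░
■■······░░░░░░░░
■■·★····░░░░░░░░
■■■■■·■■░░░░░░░░
■■■·····■■■··■■■
░░░·····■■■··■■■
░░░··········◆··
░░░·····■■■··■■■
░░░·····■■■··■■■

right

░░░░░░░░░░░
░░░░░░░░░░░
░░░░░░░░░░░
■■··■■■■░░░
■■··■■■■░░░
·····◆··░░░
■■··■■■■░░░
■■··■■■■░░░
░░░░░░░░░░░
░░░░░░░░░░░
░░░░░░░░░░░

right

░░░░░░░░░░░
░░░░░░░░░░░
░░░░░░░░░░░
■··■■■■■░░░
■··■■■■■░░░
·····◆··░░░
■··■■■■■░░░
■··■■■■■░░░
░░░░░░░░░░░
░░░░░░░░░░░
░░░░░░░░░░░

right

░░░░░░░░░░░
░░░░░░░░░░░
░░░░░░░░░░░
··■■■■■·░░░
··■■■■■·░░░
·····◆··░░░
··■■■■■·░░░
··■■■■■·░░░
░░░░░░░░░░░
░░░░░░░░░░░
░░░░░░░░░░░

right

░░░░░░░░░░░
░░░░░░░░░░░
░░░░░░░░░░░
·■■■■■·■░░░
·■■■■■·■░░░
·····◆·■░░░
·■■■■■·■░░░
·■■■■■·■░░░
░░░░░░░░░░░
░░░░░░░░░░░
░░░░░░░░░░░

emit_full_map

■■■■■░░░░░░░░░░░░░░░
■■······░░░░░░░░░░░░
■■······░░░░░░░░░░░░
■■·★····░░░░░░░░░░░░
■■■■■·■■░░░░░░░░░░░░
■■■·····■■■··■■■■■·■
░░░·····■■■··■■■■■·■
░░░··············◆·■
░░░·····■■■··■■■■■·■
░░░·····■■■··■■■■■·■

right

░░░░░░░░░░■
░░░░░░░░░░■
░░░░░░░░░░■
■■■■■·■■░░■
■■■■■·■■░░■
·····◆■■░░■
■■■■■·■■░░■
■■■■■·■■░░■
░░░░░░░░░░■
░░░░░░░░░░■
░░░░░░░░░░■

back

░░░░░░░░░░■
░░░░░░░░░░■
■■■■■·■■░░■
■■■■■·■■░░■
······■■░░■
■■■■■◆■■░░■
■■■■■·■■░░■
░░░■■·■■░░■
░░░░░░░░░░■
░░░░░░░░░░■
░░░░░░░░░░■

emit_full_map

■■■■■░░░░░░░░░░░░░░░░
■■······░░░░░░░░░░░░░
■■······░░░░░░░░░░░░░
■■·★····░░░░░░░░░░░░░
■■■■■·■■░░░░░░░░░░░░░
■■■·····■■■··■■■■■·■■
░░░·····■■■··■■■■■·■■
░░░················■■
░░░·····■■■··■■■■■◆■■
░░░·····■■■··■■■■■·■■
░░░░░░░░░░░░░░░░■■·■■
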